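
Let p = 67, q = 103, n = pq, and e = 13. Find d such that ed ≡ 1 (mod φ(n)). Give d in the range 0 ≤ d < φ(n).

φ(n) = (p−1)(q−1) = 66·102 = 6732.
Need d with 13·d ≡ 1 (mod 6732). Apply the extended Euclidean algorithm:
6732 = 517·13 + 11
13 = 1·11 + 2
11 = 5·2 + 1
2 = 2·1 + 0
Back-substitute:
1 = 11 − 5·2
1 = −5·13 + 6·11
1 = 6·6732 − 3107·13
So 13·(-3107) ≡ 1 (mod 6732), hence d ≡ -3107 ≡ 3625 (mod 6732).

3625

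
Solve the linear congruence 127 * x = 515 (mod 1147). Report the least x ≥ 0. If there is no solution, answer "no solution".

First find gcd(127, 1147):
1147 = 9*127 + 4
127 = 31*4 + 3
4 = 1*3 + 1
3 = 3*1 + 0
gcd = 1, so a unique solution mod 1147 exists.
Back-substitute for the Bézout coefficients:
1 = 4 − 3
1 = −127 + 32·4
1 = 32·1147 − 289·127
So 127·(-289) ≡ 1 (mod 1147), giving 127⁻¹ ≡ 858.
x ≡ 127⁻¹·515 ≡ 858·515 ≡ 275 (mod 1147).

275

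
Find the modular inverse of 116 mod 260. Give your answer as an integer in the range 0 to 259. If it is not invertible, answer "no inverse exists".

no inverse exists

Compute gcd(116, 260):
260 = 2·116 + 28
116 = 4·28 + 4
28 = 7·4 + 0
Since gcd = 4 > 1, 116 is not a unit mod 260.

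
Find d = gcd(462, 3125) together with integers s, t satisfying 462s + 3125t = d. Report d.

1

Apply Euclid's algorithm to 3125 and 462:
3125 = 6·462 + 353
462 = 1·353 + 109
353 = 3·109 + 26
109 = 4·26 + 5
26 = 5·5 + 1
5 = 5·1 + 0
gcd(462, 3125) = 1.
Express as a combination:
1 = 26 − 5·5
1 = −5·109 + 21·26
1 = 21·353 − 68·109
1 = −68·462 + 89·353
1 = 89·3125 − 602·462
So 1 = (89)·3125 + (-602)·462.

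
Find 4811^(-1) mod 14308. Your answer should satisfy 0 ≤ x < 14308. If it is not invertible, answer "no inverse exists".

Run Euclid on (14308, 4811):
14308 = 2×4811 + 4686
4811 = 1×4686 + 125
4686 = 37×125 + 61
125 = 2×61 + 3
61 = 20×3 + 1
3 = 3×1 + 0
Since gcd(4811, 14308) = 1, back-substitute to write 1 as a combination:
1 = 61 − 20·3
1 = −20·125 + 41·61
1 = 41·4686 − 1537·125
1 = −1537·4811 + 1578·4686
1 = 1578·14308 − 4693·4811
Thus 4811·(-4693) ≡ 1 (mod 14308); reducing, -4693 mod 14308 = 9615.

9615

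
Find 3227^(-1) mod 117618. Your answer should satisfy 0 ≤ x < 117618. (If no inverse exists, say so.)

27737

Run Euclid on (117618, 3227):
117618 = 36×3227 + 1446
3227 = 2×1446 + 335
1446 = 4×335 + 106
335 = 3×106 + 17
106 = 6×17 + 4
17 = 4×4 + 1
4 = 4×1 + 0
gcd = 1, so the inverse exists. Back-substitute:
1 = 17 − 4·4
1 = −4·106 + 25·17
1 = 25·335 − 79·106
1 = −79·1446 + 341·335
1 = 341·3227 − 761·1446
1 = −761·117618 + 27737·3227
So 3227·27737 ≡ 1 (mod 117618).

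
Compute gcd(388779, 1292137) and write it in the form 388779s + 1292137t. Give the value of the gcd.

Euclidean algorithm:
1292137 = 3×388779 + 125800
388779 = 3×125800 + 11379
125800 = 11×11379 + 631
11379 = 18×631 + 21
631 = 30×21 + 1
21 = 21×1 + 0
gcd(388779, 1292137) = 1.
Working backward:
1 = 631 − 30·21
1 = −30·11379 + 541·631
1 = 541·125800 − 5981·11379
1 = −5981·388779 + 18484·125800
1 = 18484·1292137 − 61433·388779
So 1 = (18484)·1292137 + (-61433)·388779.

1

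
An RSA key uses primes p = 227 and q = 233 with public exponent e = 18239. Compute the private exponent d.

φ(n) = (p−1)(q−1) = 226·232 = 52432.
Need d with 18239·d ≡ 1 (mod 52432). Apply the extended Euclidean algorithm:
52432 = 2·18239 + 15954
18239 = 1·15954 + 2285
15954 = 6·2285 + 2244
2285 = 1·2244 + 41
2244 = 54·41 + 30
41 = 1·30 + 11
30 = 2·11 + 8
11 = 1·8 + 3
8 = 2·3 + 2
3 = 1·2 + 1
2 = 2·1 + 0
Back-substitute:
1 = 3 − 2
1 = −8 + 3·3
1 = 3·11 − 4·8
1 = −4·30 + 11·11
1 = 11·41 − 15·30
1 = −15·2244 + 821·41
1 = 821·2285 − 836·2244
1 = −836·15954 + 5837·2285
1 = 5837·18239 − 6673·15954
1 = −6673·52432 + 19183·18239
So 18239·19183 ≡ 1 (mod 52432), hence d = 19183.

19183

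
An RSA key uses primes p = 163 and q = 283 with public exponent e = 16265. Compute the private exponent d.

φ(n) = (p−1)(q−1) = 162·282 = 45684.
Need d with 16265·d ≡ 1 (mod 45684). Apply the extended Euclidean algorithm:
45684 = 2*16265 + 13154
16265 = 1*13154 + 3111
13154 = 4*3111 + 710
3111 = 4*710 + 271
710 = 2*271 + 168
271 = 1*168 + 103
168 = 1*103 + 65
103 = 1*65 + 38
65 = 1*38 + 27
38 = 1*27 + 11
27 = 2*11 + 5
11 = 2*5 + 1
5 = 5*1 + 0
Back-substitute:
1 = 11 − 2·5
1 = −2·27 + 5·11
1 = 5·38 − 7·27
1 = −7·65 + 12·38
1 = 12·103 − 19·65
1 = −19·168 + 31·103
1 = 31·271 − 50·168
1 = −50·710 + 131·271
1 = 131·3111 − 574·710
1 = −574·13154 + 2427·3111
1 = 2427·16265 − 3001·13154
1 = −3001·45684 + 8429·16265
So 16265·8429 ≡ 1 (mod 45684), hence d = 8429.

8429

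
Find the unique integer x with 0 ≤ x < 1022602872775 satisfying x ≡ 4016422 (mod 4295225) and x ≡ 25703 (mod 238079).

203756604747

Write x = 4016422 + 4295225·k. Then 4295225·k ≡ 25703 − 4016422 ≡ 56624 (mod 238079).
Need 4295225⁻¹ mod 238079. Extended Euclid on (238079, 9803):
238079 = 24·9803 + 2807
9803 = 3·2807 + 1382
2807 = 2·1382 + 43
1382 = 32·43 + 6
43 = 7·6 + 1
6 = 6·1 + 0
Back-substitute:
1 = 43 − 7·6
1 = −7·1382 + 225·43
1 = 225·2807 − 457·1382
1 = −457·9803 + 1596·2807
1 = 1596·238079 − 38761·9803
4295225⁻¹ ≡ 199318 (mod 238079), so k ≡ 199318·56624 ≡ 47437 (mod 238079).
x = 4016422 + 4295225·47437 = 203756604747.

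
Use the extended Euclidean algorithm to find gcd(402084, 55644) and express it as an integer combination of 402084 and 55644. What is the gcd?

Euclidean algorithm:
402084 = 7*55644 + 12576
55644 = 4*12576 + 5340
12576 = 2*5340 + 1896
5340 = 2*1896 + 1548
1896 = 1*1548 + 348
1548 = 4*348 + 156
348 = 2*156 + 36
156 = 4*36 + 12
36 = 3*12 + 0
gcd(402084, 55644) = 12.
Express as a combination:
12 = 156 − 4·36
12 = −4·348 + 9·156
12 = 9·1548 − 40·348
12 = −40·1896 + 49·1548
12 = 49·5340 − 138·1896
12 = −138·12576 + 325·5340
12 = 325·55644 − 1438·12576
12 = −1438·402084 + 10391·55644
So 12 = (-1438)·402084 + (10391)·55644.

12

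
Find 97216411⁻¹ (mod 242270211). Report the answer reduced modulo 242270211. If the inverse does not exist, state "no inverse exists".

Run Euclid on (242270211, 97216411):
242270211 = 2·97216411 + 47837389
97216411 = 2·47837389 + 1541633
47837389 = 31·1541633 + 46766
1541633 = 32·46766 + 45121
46766 = 1·45121 + 1645
45121 = 27·1645 + 706
1645 = 2·706 + 233
706 = 3·233 + 7
233 = 33·7 + 2
7 = 3·2 + 1
2 = 2·1 + 0
The gcd is 1. Working backward:
1 = 7 − 3·2
1 = −3·233 + 100·7
1 = 100·706 − 303·233
1 = −303·1645 + 706·706
1 = 706·45121 − 19365·1645
1 = −19365·46766 + 20071·45121
1 = 20071·1541633 − 661637·46766
1 = −661637·47837389 + 20530818·1541633
1 = 20530818·97216411 − 41723273·47837389
1 = −41723273·242270211 + 103977364·97216411
So 97216411·103977364 ≡ 1 (mod 242270211).

103977364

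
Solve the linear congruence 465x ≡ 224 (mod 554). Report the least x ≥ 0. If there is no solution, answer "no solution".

First find gcd(465, 554):
554 = 1×465 + 89
465 = 5×89 + 20
89 = 4×20 + 9
20 = 2×9 + 2
9 = 4×2 + 1
2 = 2×1 + 0
gcd = 1, so a unique solution mod 554 exists.
Back-substitute for the Bézout coefficients:
1 = 9 − 4·2
1 = −4·20 + 9·9
1 = 9·89 − 40·20
1 = −40·465 + 209·89
1 = 209·554 − 249·465
So 465·(-249) ≡ 1 (mod 554), giving 465⁻¹ ≡ 305.
x ≡ 465⁻¹·224 ≡ 305·224 ≡ 178 (mod 554).

178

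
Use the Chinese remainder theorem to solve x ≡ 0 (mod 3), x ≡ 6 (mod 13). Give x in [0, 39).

Write x = 0 + 3·k. Then 3·k ≡ 6 − 0 ≡ 6 (mod 13).
Need 3⁻¹ mod 13. Extended Euclid on (13, 3):
13 = 4·3 + 1
3 = 3·1 + 0
Back-substitute:
1 = 13 − 4·3
3⁻¹ ≡ 9 (mod 13), so k ≡ 9·6 ≡ 2 (mod 13).
x = 0 + 3·2 = 6.

6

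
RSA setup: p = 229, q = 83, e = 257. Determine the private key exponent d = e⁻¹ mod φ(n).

φ(n) = (p−1)(q−1) = 228·82 = 18696.
Need d with 257·d ≡ 1 (mod 18696). Apply the extended Euclidean algorithm:
18696 = 72·257 + 192
257 = 1·192 + 65
192 = 2·65 + 62
65 = 1·62 + 3
62 = 20·3 + 2
3 = 1·2 + 1
2 = 2·1 + 0
Back-substitute:
1 = 3 − 2
1 = −62 + 21·3
1 = 21·65 − 22·62
1 = −22·192 + 65·65
1 = 65·257 − 87·192
1 = −87·18696 + 6329·257
So 257·6329 ≡ 1 (mod 18696), hence d = 6329.

6329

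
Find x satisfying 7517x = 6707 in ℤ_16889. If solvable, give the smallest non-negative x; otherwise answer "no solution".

3234

First find gcd(7517, 16889):
16889 = 2·7517 + 1855
7517 = 4·1855 + 97
1855 = 19·97 + 12
97 = 8·12 + 1
12 = 12·1 + 0
gcd = 1, so a unique solution mod 16889 exists.
Back-substitute for the Bézout coefficients:
1 = 97 − 8·12
1 = −8·1855 + 153·97
1 = 153·7517 − 620·1855
1 = −620·16889 + 1393·7517
So 7517·(1393) ≡ 1 (mod 16889), giving 7517⁻¹ ≡ 1393.
x ≡ 7517⁻¹·6707 ≡ 1393·6707 ≡ 3234 (mod 16889).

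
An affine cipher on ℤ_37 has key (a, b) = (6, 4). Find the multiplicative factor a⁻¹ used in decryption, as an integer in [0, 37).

Apply the Euclidean algorithm to 37 and 6:
37 = 6*6 + 1
6 = 6*1 + 0
Since gcd(6, 37) = 1, back-substitute to write 1 as a combination:
1 = 37 − 6·6
So 6·(-6) ≡ 1 (mod 37), and -6 ≡ 31 (mod 37).

31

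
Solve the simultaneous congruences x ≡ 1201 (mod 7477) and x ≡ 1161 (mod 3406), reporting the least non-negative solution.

Write x = 1201 + 7477·k. Then 7477·k ≡ 1161 − 1201 ≡ 3366 (mod 3406).
Need 7477⁻¹ mod 3406. Extended Euclid on (3406, 665):
3406 = 5·665 + 81
665 = 8·81 + 17
81 = 4·17 + 13
17 = 1·13 + 4
13 = 3·4 + 1
4 = 4·1 + 0
Back-substitute:
1 = 13 − 3·4
1 = −3·17 + 4·13
1 = 4·81 − 19·17
1 = −19·665 + 156·81
1 = 156·3406 − 799·665
7477⁻¹ ≡ 2607 (mod 3406), so k ≡ 2607·3366 ≡ 1306 (mod 3406).
x = 1201 + 7477·1306 = 9766163.

9766163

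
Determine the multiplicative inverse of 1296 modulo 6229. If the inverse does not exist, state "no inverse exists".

Run Euclid on (6229, 1296):
6229 = 4*1296 + 1045
1296 = 1*1045 + 251
1045 = 4*251 + 41
251 = 6*41 + 5
41 = 8*5 + 1
5 = 5*1 + 0
The gcd is 1. Working backward:
1 = 41 − 8·5
1 = −8·251 + 49·41
1 = 49·1045 − 204·251
1 = −204·1296 + 253·1045
1 = 253·6229 − 1216·1296
Hence 1296⁻¹ ≡ -1216 ≡ 5013 (mod 6229).

5013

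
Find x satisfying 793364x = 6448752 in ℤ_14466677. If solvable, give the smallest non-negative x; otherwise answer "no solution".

4201844

First find gcd(793364, 14466677):
14466677 = 18*793364 + 186125
793364 = 4*186125 + 48864
186125 = 3*48864 + 39533
48864 = 1*39533 + 9331
39533 = 4*9331 + 2209
9331 = 4*2209 + 495
2209 = 4*495 + 229
495 = 2*229 + 37
229 = 6*37 + 7
37 = 5*7 + 2
7 = 3*2 + 1
2 = 2*1 + 0
gcd = 1, so a unique solution mod 14466677 exists.
Back-substitute for the Bézout coefficients:
1 = 7 − 3·2
1 = −3·37 + 16·7
1 = 16·229 − 99·37
1 = −99·495 + 214·229
1 = 214·2209 − 955·495
1 = −955·9331 + 4034·2209
1 = 4034·39533 − 17091·9331
1 = −17091·48864 + 21125·39533
1 = 21125·186125 − 80466·48864
1 = −80466·793364 + 342989·186125
1 = 342989·14466677 − 6254268·793364
So 793364·(-6254268) ≡ 1 (mod 14466677), giving 793364⁻¹ ≡ 8212409.
x ≡ 793364⁻¹·6448752 ≡ 8212409·6448752 ≡ 4201844 (mod 14466677).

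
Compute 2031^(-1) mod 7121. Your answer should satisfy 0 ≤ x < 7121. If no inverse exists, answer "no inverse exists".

gcd(7121, 2031) by repeated division:
7121 = 3×2031 + 1028
2031 = 1×1028 + 1003
1028 = 1×1003 + 25
1003 = 40×25 + 3
25 = 8×3 + 1
3 = 3×1 + 0
The gcd is 1. Working backward:
1 = 25 − 8·3
1 = −8·1003 + 321·25
1 = 321·1028 − 329·1003
1 = −329·2031 + 650·1028
1 = 650·7121 − 2279·2031
So 2031·(-2279) ≡ 1 (mod 7121), and -2279 ≡ 4842 (mod 7121).

4842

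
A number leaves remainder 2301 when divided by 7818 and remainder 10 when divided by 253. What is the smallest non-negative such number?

956097

Write x = 2301 + 7818·k. Then 7818·k ≡ 10 − 2301 ≡ 239 (mod 253).
Need 7818⁻¹ mod 253. Extended Euclid on (253, 228):
253 = 1*228 + 25
228 = 9*25 + 3
25 = 8*3 + 1
3 = 3*1 + 0
Back-substitute:
1 = 25 − 8·3
1 = −8·228 + 73·25
1 = 73·253 − 81·228
7818⁻¹ ≡ 172 (mod 253), so k ≡ 172·239 ≡ 122 (mod 253).
x = 2301 + 7818·122 = 956097.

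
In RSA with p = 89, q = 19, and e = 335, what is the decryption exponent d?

φ(n) = (p−1)(q−1) = 88·18 = 1584.
Need d with 335·d ≡ 1 (mod 1584). Apply the extended Euclidean algorithm:
1584 = 4*335 + 244
335 = 1*244 + 91
244 = 2*91 + 62
91 = 1*62 + 29
62 = 2*29 + 4
29 = 7*4 + 1
4 = 4*1 + 0
Back-substitute:
1 = 29 − 7·4
1 = −7·62 + 15·29
1 = 15·91 − 22·62
1 = −22·244 + 59·91
1 = 59·335 − 81·244
1 = −81·1584 + 383·335
So 335·383 ≡ 1 (mod 1584), hence d = 383.

383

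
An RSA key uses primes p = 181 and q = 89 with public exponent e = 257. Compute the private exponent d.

13313

φ(n) = (p−1)(q−1) = 180·88 = 15840.
Need d with 257·d ≡ 1 (mod 15840). Apply the extended Euclidean algorithm:
15840 = 61*257 + 163
257 = 1*163 + 94
163 = 1*94 + 69
94 = 1*69 + 25
69 = 2*25 + 19
25 = 1*19 + 6
19 = 3*6 + 1
6 = 6*1 + 0
Back-substitute:
1 = 19 − 3·6
1 = −3·25 + 4·19
1 = 4·69 − 11·25
1 = −11·94 + 15·69
1 = 15·163 − 26·94
1 = −26·257 + 41·163
1 = 41·15840 − 2527·257
So 257·(-2527) ≡ 1 (mod 15840), hence d ≡ -2527 ≡ 13313 (mod 15840).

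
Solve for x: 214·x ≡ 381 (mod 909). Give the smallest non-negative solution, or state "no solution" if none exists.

First find gcd(214, 909):
909 = 4·214 + 53
214 = 4·53 + 2
53 = 26·2 + 1
2 = 2·1 + 0
gcd = 1, so a unique solution mod 909 exists.
Back-substitute for the Bézout coefficients:
1 = 53 − 26·2
1 = −26·214 + 105·53
1 = 105·909 − 446·214
So 214·(-446) ≡ 1 (mod 909), giving 214⁻¹ ≡ 463.
x ≡ 214⁻¹·381 ≡ 463·381 ≡ 57 (mod 909).

57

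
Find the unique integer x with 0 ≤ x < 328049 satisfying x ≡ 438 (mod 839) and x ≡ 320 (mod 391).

Write x = 438 + 839·k. Then 839·k ≡ 320 − 438 ≡ 273 (mod 391).
Need 839⁻¹ mod 391. Extended Euclid on (391, 57):
391 = 6·57 + 49
57 = 1·49 + 8
49 = 6·8 + 1
8 = 8·1 + 0
Back-substitute:
1 = 49 − 6·8
1 = −6·57 + 7·49
1 = 7·391 − 48·57
839⁻¹ ≡ 343 (mod 391), so k ≡ 343·273 ≡ 190 (mod 391).
x = 438 + 839·190 = 159848.

159848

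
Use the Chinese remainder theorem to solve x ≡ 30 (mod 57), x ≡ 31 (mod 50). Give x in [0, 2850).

2481

Write x = 30 + 57·k. Then 57·k ≡ 31 − 30 ≡ 1 (mod 50).
Need 57⁻¹ mod 50. Extended Euclid on (50, 7):
50 = 7×7 + 1
7 = 7×1 + 0
Back-substitute:
1 = 50 − 7·7
57⁻¹ ≡ 43 (mod 50), so k ≡ 43·1 ≡ 43 (mod 50).
x = 30 + 57·43 = 2481.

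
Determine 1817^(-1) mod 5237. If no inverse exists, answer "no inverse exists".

3940

Apply the Euclidean algorithm to 5237 and 1817:
5237 = 2×1817 + 1603
1817 = 1×1603 + 214
1603 = 7×214 + 105
214 = 2×105 + 4
105 = 26×4 + 1
4 = 4×1 + 0
Since gcd(1817, 5237) = 1, back-substitute to write 1 as a combination:
1 = 105 − 26·4
1 = −26·214 + 53·105
1 = 53·1603 − 397·214
1 = −397·1817 + 450·1603
1 = 450·5237 − 1297·1817
Thus 1817·(-1297) ≡ 1 (mod 5237); reducing, -1297 mod 5237 = 3940.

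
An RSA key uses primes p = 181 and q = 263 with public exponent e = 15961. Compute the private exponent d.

6001

φ(n) = (p−1)(q−1) = 180·262 = 47160.
Need d with 15961·d ≡ 1 (mod 47160). Apply the extended Euclidean algorithm:
47160 = 2×15961 + 15238
15961 = 1×15238 + 723
15238 = 21×723 + 55
723 = 13×55 + 8
55 = 6×8 + 7
8 = 1×7 + 1
7 = 7×1 + 0
Back-substitute:
1 = 8 − 7
1 = −55 + 7·8
1 = 7·723 − 92·55
1 = −92·15238 + 1939·723
1 = 1939·15961 − 2031·15238
1 = −2031·47160 + 6001·15961
So 15961·6001 ≡ 1 (mod 47160), hence d = 6001.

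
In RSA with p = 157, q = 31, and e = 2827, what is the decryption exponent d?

φ(n) = (p−1)(q−1) = 156·30 = 4680.
Need d with 2827·d ≡ 1 (mod 4680). Apply the extended Euclidean algorithm:
4680 = 1·2827 + 1853
2827 = 1·1853 + 974
1853 = 1·974 + 879
974 = 1·879 + 95
879 = 9·95 + 24
95 = 3·24 + 23
24 = 1·23 + 1
23 = 23·1 + 0
Back-substitute:
1 = 24 − 23
1 = −95 + 4·24
1 = 4·879 − 37·95
1 = −37·974 + 41·879
1 = 41·1853 − 78·974
1 = −78·2827 + 119·1853
1 = 119·4680 − 197·2827
So 2827·(-197) ≡ 1 (mod 4680), hence d ≡ -197 ≡ 4483 (mod 4680).

4483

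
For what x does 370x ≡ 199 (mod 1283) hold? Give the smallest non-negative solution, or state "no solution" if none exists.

First find gcd(370, 1283):
1283 = 3×370 + 173
370 = 2×173 + 24
173 = 7×24 + 5
24 = 4×5 + 4
5 = 1×4 + 1
4 = 4×1 + 0
gcd = 1, so a unique solution mod 1283 exists.
Back-substitute for the Bézout coefficients:
1 = 5 − 4
1 = −24 + 5·5
1 = 5·173 − 36·24
1 = −36·370 + 77·173
1 = 77·1283 − 267·370
So 370·(-267) ≡ 1 (mod 1283), giving 370⁻¹ ≡ 1016.
x ≡ 370⁻¹·199 ≡ 1016·199 ≡ 753 (mod 1283).

753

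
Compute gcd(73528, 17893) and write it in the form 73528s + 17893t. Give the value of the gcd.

1

Euclidean algorithm:
73528 = 4·17893 + 1956
17893 = 9·1956 + 289
1956 = 6·289 + 222
289 = 1·222 + 67
222 = 3·67 + 21
67 = 3·21 + 4
21 = 5·4 + 1
4 = 4·1 + 0
gcd(73528, 17893) = 1.
Back-substituting:
1 = 21 − 5·4
1 = −5·67 + 16·21
1 = 16·222 − 53·67
1 = −53·289 + 69·222
1 = 69·1956 − 467·289
1 = −467·17893 + 4272·1956
1 = 4272·73528 − 17555·17893
So 1 = (4272)·73528 + (-17555)·17893.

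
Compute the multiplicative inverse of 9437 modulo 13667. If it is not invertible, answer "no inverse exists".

Extended Euclidean algorithm:
13667 = 1×9437 + 4230
9437 = 2×4230 + 977
4230 = 4×977 + 322
977 = 3×322 + 11
322 = 29×11 + 3
11 = 3×3 + 2
3 = 1×2 + 1
2 = 2×1 + 0
Since gcd(9437, 13667) = 1, back-substitute to write 1 as a combination:
1 = 3 − 2
1 = −11 + 4·3
1 = 4·322 − 117·11
1 = −117·977 + 355·322
1 = 355·4230 − 1537·977
1 = −1537·9437 + 3429·4230
1 = 3429·13667 − 4966·9437
Thus 9437·(-4966) ≡ 1 (mod 13667); reducing, -4966 mod 13667 = 8701.

8701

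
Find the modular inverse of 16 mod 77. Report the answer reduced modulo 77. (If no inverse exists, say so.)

53

Run Euclid on (77, 16):
77 = 4×16 + 13
16 = 1×13 + 3
13 = 4×3 + 1
3 = 3×1 + 0
Since gcd(16, 77) = 1, back-substitute to write 1 as a combination:
1 = 13 − 4·3
1 = −4·16 + 5·13
1 = 5·77 − 24·16
Thus 16·(-24) ≡ 1 (mod 77); reducing, -24 mod 77 = 53.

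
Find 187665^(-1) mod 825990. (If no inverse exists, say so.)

no inverse exists

Euclidean algorithm on 825990, 187665:
825990 = 4×187665 + 75330
187665 = 2×75330 + 37005
75330 = 2×37005 + 1320
37005 = 28×1320 + 45
1320 = 29×45 + 15
45 = 3×15 + 0
The gcd is 15, not 1, hence no inverse exists.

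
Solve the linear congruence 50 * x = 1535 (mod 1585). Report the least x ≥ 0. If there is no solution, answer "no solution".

316

First find gcd(50, 1585):
1585 = 31*50 + 35
50 = 1*35 + 15
35 = 2*15 + 5
15 = 3*5 + 0
gcd = 5 and 5 | 1535, so solutions exist. Divide through by 5: 10x ≡ 307 (mod 317).
Now find 10⁻¹ mod 317:
317 = 31·10 + 7
10 = 1·7 + 3
7 = 2·3 + 1
3 = 3·1 + 0
Back-substitute:
1 = 7 − 2·3
1 = −2·10 + 3·7
1 = 3·317 − 95·10
So 10·(-95) ≡ 1 (mod 317), i.e. 10⁻¹ ≡ 222.
Then x ≡ 222·307 ≡ 316 (mod 317); the smallest non-negative solution is x = 316.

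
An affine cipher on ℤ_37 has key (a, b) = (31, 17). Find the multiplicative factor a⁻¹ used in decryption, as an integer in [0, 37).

gcd(37, 31) by repeated division:
37 = 1·31 + 6
31 = 5·6 + 1
6 = 6·1 + 0
gcd = 1, so the inverse exists. Back-substitute:
1 = 31 − 5·6
1 = −5·37 + 6·31
So 31·6 ≡ 1 (mod 37).

6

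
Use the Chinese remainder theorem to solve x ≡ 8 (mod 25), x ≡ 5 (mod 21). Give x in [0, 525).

383

Write x = 8 + 25·k. Then 25·k ≡ 5 − 8 ≡ 18 (mod 21).
Need 25⁻¹ mod 21. Extended Euclid on (21, 4):
21 = 5*4 + 1
4 = 4*1 + 0
Back-substitute:
1 = 21 − 5·4
25⁻¹ ≡ 16 (mod 21), so k ≡ 16·18 ≡ 15 (mod 21).
x = 8 + 25·15 = 383.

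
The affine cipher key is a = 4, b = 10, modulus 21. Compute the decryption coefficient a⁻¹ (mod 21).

16

Extended Euclidean algorithm:
21 = 5·4 + 1
4 = 4·1 + 0
gcd = 1, so the inverse exists. Back-substitute:
1 = 21 − 5·4
Hence 4⁻¹ ≡ -5 ≡ 16 (mod 21).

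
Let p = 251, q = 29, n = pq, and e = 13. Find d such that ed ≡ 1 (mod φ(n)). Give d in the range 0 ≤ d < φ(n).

φ(n) = (p−1)(q−1) = 250·28 = 7000.
Need d with 13·d ≡ 1 (mod 7000). Apply the extended Euclidean algorithm:
7000 = 538×13 + 6
13 = 2×6 + 1
6 = 6×1 + 0
Back-substitute:
1 = 13 − 2·6
1 = −2·7000 + 1077·13
So 13·1077 ≡ 1 (mod 7000), hence d = 1077.

1077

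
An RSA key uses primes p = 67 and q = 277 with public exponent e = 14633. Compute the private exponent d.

13193

φ(n) = (p−1)(q−1) = 66·276 = 18216.
Need d with 14633·d ≡ 1 (mod 18216). Apply the extended Euclidean algorithm:
18216 = 1*14633 + 3583
14633 = 4*3583 + 301
3583 = 11*301 + 272
301 = 1*272 + 29
272 = 9*29 + 11
29 = 2*11 + 7
11 = 1*7 + 4
7 = 1*4 + 3
4 = 1*3 + 1
3 = 3*1 + 0
Back-substitute:
1 = 4 − 3
1 = −7 + 2·4
1 = 2·11 − 3·7
1 = −3·29 + 8·11
1 = 8·272 − 75·29
1 = −75·301 + 83·272
1 = 83·3583 − 988·301
1 = −988·14633 + 4035·3583
1 = 4035·18216 − 5023·14633
So 14633·(-5023) ≡ 1 (mod 18216), hence d ≡ -5023 ≡ 13193 (mod 18216).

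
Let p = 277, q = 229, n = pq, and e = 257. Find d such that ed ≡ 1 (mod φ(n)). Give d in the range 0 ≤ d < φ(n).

32321

φ(n) = (p−1)(q−1) = 276·228 = 62928.
Need d with 257·d ≡ 1 (mod 62928). Apply the extended Euclidean algorithm:
62928 = 244×257 + 220
257 = 1×220 + 37
220 = 5×37 + 35
37 = 1×35 + 2
35 = 17×2 + 1
2 = 2×1 + 0
Back-substitute:
1 = 35 − 17·2
1 = −17·37 + 18·35
1 = 18·220 − 107·37
1 = −107·257 + 125·220
1 = 125·62928 − 30607·257
So 257·(-30607) ≡ 1 (mod 62928), hence d ≡ -30607 ≡ 32321 (mod 62928).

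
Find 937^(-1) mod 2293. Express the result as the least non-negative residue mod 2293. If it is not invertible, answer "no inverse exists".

Run Euclid on (2293, 937):
2293 = 2·937 + 419
937 = 2·419 + 99
419 = 4·99 + 23
99 = 4·23 + 7
23 = 3·7 + 2
7 = 3·2 + 1
2 = 2·1 + 0
gcd = 1, so the inverse exists. Back-substitute:
1 = 7 − 3·2
1 = −3·23 + 10·7
1 = 10·99 − 43·23
1 = −43·419 + 182·99
1 = 182·937 − 407·419
1 = −407·2293 + 996·937
So 937·996 ≡ 1 (mod 2293).

996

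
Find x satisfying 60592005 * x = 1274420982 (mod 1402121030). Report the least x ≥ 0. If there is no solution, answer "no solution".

no solution

gcd(60592005, 1402121030):
1402121030 = 23×60592005 + 8504915
60592005 = 7×8504915 + 1057600
8504915 = 8×1057600 + 44115
1057600 = 23×44115 + 42955
44115 = 1×42955 + 1160
42955 = 37×1160 + 35
1160 = 33×35 + 5
35 = 7×5 + 0
gcd = 5, but 5 ∤ 1274420982, so the congruence has no solution.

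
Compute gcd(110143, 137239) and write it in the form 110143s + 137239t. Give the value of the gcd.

1

Repeated division:
137239 = 1·110143 + 27096
110143 = 4·27096 + 1759
27096 = 15·1759 + 711
1759 = 2·711 + 337
711 = 2·337 + 37
337 = 9·37 + 4
37 = 9·4 + 1
4 = 4·1 + 0
gcd(110143, 137239) = 1.
Back-substituting:
1 = 37 − 9·4
1 = −9·337 + 82·37
1 = 82·711 − 173·337
1 = −173·1759 + 428·711
1 = 428·27096 − 6593·1759
1 = −6593·110143 + 26800·27096
1 = 26800·137239 − 33393·110143
So 1 = (26800)·137239 + (-33393)·110143.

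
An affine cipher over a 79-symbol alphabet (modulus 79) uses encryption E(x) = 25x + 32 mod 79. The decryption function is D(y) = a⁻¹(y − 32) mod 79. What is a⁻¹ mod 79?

19

Apply the Euclidean algorithm to 79 and 25:
79 = 3*25 + 4
25 = 6*4 + 1
4 = 4*1 + 0
The gcd is 1. Working backward:
1 = 25 − 6·4
1 = −6·79 + 19·25
So 25·19 ≡ 1 (mod 79).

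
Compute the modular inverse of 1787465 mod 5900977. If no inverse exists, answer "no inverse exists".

5656373

Apply the Euclidean algorithm to 5900977 and 1787465:
5900977 = 3·1787465 + 538582
1787465 = 3·538582 + 171719
538582 = 3·171719 + 23425
171719 = 7·23425 + 7744
23425 = 3·7744 + 193
7744 = 40·193 + 24
193 = 8·24 + 1
24 = 24·1 + 0
Since gcd(1787465, 5900977) = 1, back-substitute to write 1 as a combination:
1 = 193 − 8·24
1 = −8·7744 + 321·193
1 = 321·23425 − 971·7744
1 = −971·171719 + 7118·23425
1 = 7118·538582 − 22325·171719
1 = −22325·1787465 + 74093·538582
1 = 74093·5900977 − 244604·1787465
Thus 1787465·(-244604) ≡ 1 (mod 5900977); reducing, -244604 mod 5900977 = 5656373.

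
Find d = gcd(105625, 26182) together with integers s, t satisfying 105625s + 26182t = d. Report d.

Euclidean algorithm:
105625 = 4*26182 + 897
26182 = 29*897 + 169
897 = 5*169 + 52
169 = 3*52 + 13
52 = 4*13 + 0
gcd(105625, 26182) = 13.
Express as a combination:
13 = 169 − 3·52
13 = −3·897 + 16·169
13 = 16·26182 − 467·897
13 = −467·105625 + 1884·26182
So 13 = (-467)·105625 + (1884)·26182.

13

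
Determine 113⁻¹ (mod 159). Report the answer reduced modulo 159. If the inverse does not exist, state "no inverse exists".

Apply the Euclidean algorithm to 159 and 113:
159 = 1·113 + 46
113 = 2·46 + 21
46 = 2·21 + 4
21 = 5·4 + 1
4 = 4·1 + 0
Since gcd(113, 159) = 1, back-substitute to write 1 as a combination:
1 = 21 − 5·4
1 = −5·46 + 11·21
1 = 11·113 − 27·46
1 = −27·159 + 38·113
So 113·38 ≡ 1 (mod 159).

38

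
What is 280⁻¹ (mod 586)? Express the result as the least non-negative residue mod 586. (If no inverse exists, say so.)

Compute gcd(280, 586):
586 = 2·280 + 26
280 = 10·26 + 20
26 = 1·20 + 6
20 = 3·6 + 2
6 = 3·2 + 0
gcd(280, 586) = 2 ≠ 1, so 280 has no multiplicative inverse modulo 586.

no inverse exists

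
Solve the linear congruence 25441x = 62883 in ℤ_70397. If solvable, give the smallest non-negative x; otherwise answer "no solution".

62339

First find gcd(25441, 70397):
70397 = 2·25441 + 19515
25441 = 1·19515 + 5926
19515 = 3·5926 + 1737
5926 = 3·1737 + 715
1737 = 2·715 + 307
715 = 2·307 + 101
307 = 3·101 + 4
101 = 25·4 + 1
4 = 4·1 + 0
gcd = 1, so a unique solution mod 70397 exists.
Back-substitute for the Bézout coefficients:
1 = 101 − 25·4
1 = −25·307 + 76·101
1 = 76·715 − 177·307
1 = −177·1737 + 430·715
1 = 430·5926 − 1467·1737
1 = −1467·19515 + 4831·5926
1 = 4831·25441 − 6298·19515
1 = −6298·70397 + 17427·25441
So 25441·(17427) ≡ 1 (mod 70397), giving 25441⁻¹ ≡ 17427.
x ≡ 25441⁻¹·62883 ≡ 17427·62883 ≡ 62339 (mod 70397).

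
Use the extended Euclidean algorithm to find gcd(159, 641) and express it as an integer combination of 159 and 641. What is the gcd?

Repeated division:
641 = 4·159 + 5
159 = 31·5 + 4
5 = 1·4 + 1
4 = 4·1 + 0
gcd(159, 641) = 1.
Working backward:
1 = 5 − 4
1 = −159 + 32·5
1 = 32·641 − 129·159
So 1 = (32)·641 + (-129)·159.

1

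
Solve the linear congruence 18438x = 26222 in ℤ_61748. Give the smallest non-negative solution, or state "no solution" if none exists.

First find gcd(18438, 61748):
61748 = 3×18438 + 6434
18438 = 2×6434 + 5570
6434 = 1×5570 + 864
5570 = 6×864 + 386
864 = 2×386 + 92
386 = 4×92 + 18
92 = 5×18 + 2
18 = 9×2 + 0
gcd = 2 and 2 | 26222, so solutions exist. Divide through by 2: 9219x ≡ 13111 (mod 30874).
Now find 9219⁻¹ mod 30874:
30874 = 3·9219 + 3217
9219 = 2·3217 + 2785
3217 = 1·2785 + 432
2785 = 6·432 + 193
432 = 2·193 + 46
193 = 4·46 + 9
46 = 5·9 + 1
9 = 9·1 + 0
Back-substitute:
1 = 46 − 5·9
1 = −5·193 + 21·46
1 = 21·432 − 47·193
1 = −47·2785 + 303·432
1 = 303·3217 − 350·2785
1 = −350·9219 + 1003·3217
1 = 1003·30874 − 3359·9219
So 9219·(-3359) ≡ 1 (mod 30874), i.e. 9219⁻¹ ≡ 27515.
Then x ≡ 27515·13111 ≡ 17349 (mod 30874); the smallest non-negative solution is x = 17349.

17349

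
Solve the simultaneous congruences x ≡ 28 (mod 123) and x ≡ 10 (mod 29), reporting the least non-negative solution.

Write x = 28 + 123·k. Then 123·k ≡ 10 − 28 ≡ 11 (mod 29).
Need 123⁻¹ mod 29. Extended Euclid on (29, 7):
29 = 4×7 + 1
7 = 7×1 + 0
Back-substitute:
1 = 29 − 4·7
123⁻¹ ≡ 25 (mod 29), so k ≡ 25·11 ≡ 14 (mod 29).
x = 28 + 123·14 = 1750.

1750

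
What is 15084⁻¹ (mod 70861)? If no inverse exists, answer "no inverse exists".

Extended Euclidean algorithm:
70861 = 4·15084 + 10525
15084 = 1·10525 + 4559
10525 = 2·4559 + 1407
4559 = 3·1407 + 338
1407 = 4·338 + 55
338 = 6·55 + 8
55 = 6·8 + 7
8 = 1·7 + 1
7 = 7·1 + 0
gcd = 1, so the inverse exists. Back-substitute:
1 = 8 − 7
1 = −55 + 7·8
1 = 7·338 − 43·55
1 = −43·1407 + 179·338
1 = 179·4559 − 580·1407
1 = −580·10525 + 1339·4559
1 = 1339·15084 − 1919·10525
1 = −1919·70861 + 9015·15084
So 15084·9015 ≡ 1 (mod 70861).

9015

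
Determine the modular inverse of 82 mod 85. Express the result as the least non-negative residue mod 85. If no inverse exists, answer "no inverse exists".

28

Run Euclid on (85, 82):
85 = 1·82 + 3
82 = 27·3 + 1
3 = 3·1 + 0
gcd = 1, so the inverse exists. Back-substitute:
1 = 82 − 27·3
1 = −27·85 + 28·82
So 82·28 ≡ 1 (mod 85).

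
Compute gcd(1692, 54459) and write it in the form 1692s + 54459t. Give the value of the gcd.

Repeated division:
54459 = 32×1692 + 315
1692 = 5×315 + 117
315 = 2×117 + 81
117 = 1×81 + 36
81 = 2×36 + 9
36 = 4×9 + 0
gcd(1692, 54459) = 9.
Express as a combination:
9 = 81 − 2·36
9 = −2·117 + 3·81
9 = 3·315 − 8·117
9 = −8·1692 + 43·315
9 = 43·54459 − 1384·1692
So 9 = (43)·54459 + (-1384)·1692.

9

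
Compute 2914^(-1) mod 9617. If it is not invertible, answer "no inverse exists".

1198

Apply the Euclidean algorithm to 9617 and 2914:
9617 = 3*2914 + 875
2914 = 3*875 + 289
875 = 3*289 + 8
289 = 36*8 + 1
8 = 8*1 + 0
Since gcd(2914, 9617) = 1, back-substitute to write 1 as a combination:
1 = 289 − 36·8
1 = −36·875 + 109·289
1 = 109·2914 − 363·875
1 = −363·9617 + 1198·2914
So 2914·1198 ≡ 1 (mod 9617).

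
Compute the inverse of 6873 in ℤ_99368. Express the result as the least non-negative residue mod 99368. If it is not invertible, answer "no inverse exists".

23089

Extended Euclidean algorithm:
99368 = 14·6873 + 3146
6873 = 2·3146 + 581
3146 = 5·581 + 241
581 = 2·241 + 99
241 = 2·99 + 43
99 = 2·43 + 13
43 = 3·13 + 4
13 = 3·4 + 1
4 = 4·1 + 0
gcd = 1, so the inverse exists. Back-substitute:
1 = 13 − 3·4
1 = −3·43 + 10·13
1 = 10·99 − 23·43
1 = −23·241 + 56·99
1 = 56·581 − 135·241
1 = −135·3146 + 731·581
1 = 731·6873 − 1597·3146
1 = −1597·99368 + 23089·6873
So 6873·23089 ≡ 1 (mod 99368).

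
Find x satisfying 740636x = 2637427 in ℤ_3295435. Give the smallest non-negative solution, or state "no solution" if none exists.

182712

First find gcd(740636, 3295435):
3295435 = 4·740636 + 332891
740636 = 2·332891 + 74854
332891 = 4·74854 + 33475
74854 = 2·33475 + 7904
33475 = 4·7904 + 1859
7904 = 4·1859 + 468
1859 = 3·468 + 455
468 = 1·455 + 13
455 = 35·13 + 0
gcd = 13 and 13 | 2637427, so solutions exist. Divide through by 13: 56972x ≡ 202879 (mod 253495).
Now find 56972⁻¹ mod 253495:
253495 = 4×56972 + 25607
56972 = 2×25607 + 5758
25607 = 4×5758 + 2575
5758 = 2×2575 + 608
2575 = 4×608 + 143
608 = 4×143 + 36
143 = 3×36 + 35
36 = 1×35 + 1
35 = 35×1 + 0
Back-substitute:
1 = 36 − 35
1 = −143 + 4·36
1 = 4·608 − 17·143
1 = −17·2575 + 72·608
1 = 72·5758 − 161·2575
1 = −161·25607 + 716·5758
1 = 716·56972 − 1593·25607
1 = −1593·253495 + 7088·56972
So 56972⁻¹ ≡ 7088 (mod 253495).
Then x ≡ 7088·202879 ≡ 182712 (mod 253495); the smallest non-negative solution is x = 182712.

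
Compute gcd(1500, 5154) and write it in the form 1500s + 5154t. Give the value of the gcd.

Repeated division:
5154 = 3*1500 + 654
1500 = 2*654 + 192
654 = 3*192 + 78
192 = 2*78 + 36
78 = 2*36 + 6
36 = 6*6 + 0
gcd(1500, 5154) = 6.
Working backward:
6 = 78 − 2·36
6 = −2·192 + 5·78
6 = 5·654 − 17·192
6 = −17·1500 + 39·654
6 = 39·5154 − 134·1500
So 6 = (39)·5154 + (-134)·1500.

6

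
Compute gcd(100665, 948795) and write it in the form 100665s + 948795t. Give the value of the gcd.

15

Euclidean algorithm:
948795 = 9*100665 + 42810
100665 = 2*42810 + 15045
42810 = 2*15045 + 12720
15045 = 1*12720 + 2325
12720 = 5*2325 + 1095
2325 = 2*1095 + 135
1095 = 8*135 + 15
135 = 9*15 + 0
gcd(100665, 948795) = 15.
Back-substituting:
15 = 1095 − 8·135
15 = −8·2325 + 17·1095
15 = 17·12720 − 93·2325
15 = −93·15045 + 110·12720
15 = 110·42810 − 313·15045
15 = −313·100665 + 736·42810
15 = 736·948795 − 6937·100665
So 15 = (736)·948795 + (-6937)·100665.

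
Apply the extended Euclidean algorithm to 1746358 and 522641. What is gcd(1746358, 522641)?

Euclidean algorithm:
1746358 = 3·522641 + 178435
522641 = 2·178435 + 165771
178435 = 1·165771 + 12664
165771 = 13·12664 + 1139
12664 = 11·1139 + 135
1139 = 8·135 + 59
135 = 2·59 + 17
59 = 3·17 + 8
17 = 2·8 + 1
8 = 8·1 + 0
gcd(1746358, 522641) = 1.
Express as a combination:
1 = 17 − 2·8
1 = −2·59 + 7·17
1 = 7·135 − 16·59
1 = −16·1139 + 135·135
1 = 135·12664 − 1501·1139
1 = −1501·165771 + 19648·12664
1 = 19648·178435 − 21149·165771
1 = −21149·522641 + 61946·178435
1 = 61946·1746358 − 206987·522641
So 1 = (61946)·1746358 + (-206987)·522641.

1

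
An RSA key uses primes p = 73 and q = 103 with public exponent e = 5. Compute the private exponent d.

1469

φ(n) = (p−1)(q−1) = 72·102 = 7344.
Need d with 5·d ≡ 1 (mod 7344). Apply the extended Euclidean algorithm:
7344 = 1468·5 + 4
5 = 1·4 + 1
4 = 4·1 + 0
Back-substitute:
1 = 5 − 4
1 = −7344 + 1469·5
So 5·1469 ≡ 1 (mod 7344), hence d = 1469.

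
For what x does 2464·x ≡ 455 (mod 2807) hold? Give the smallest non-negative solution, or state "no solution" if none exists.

First find gcd(2464, 2807):
2807 = 1×2464 + 343
2464 = 7×343 + 63
343 = 5×63 + 28
63 = 2×28 + 7
28 = 4×7 + 0
gcd = 7 and 7 | 455, so solutions exist. Divide through by 7: 352x ≡ 65 (mod 401).
Now find 352⁻¹ mod 401:
401 = 1·352 + 49
352 = 7·49 + 9
49 = 5·9 + 4
9 = 2·4 + 1
4 = 4·1 + 0
Back-substitute:
1 = 9 − 2·4
1 = −2·49 + 11·9
1 = 11·352 − 79·49
1 = −79·401 + 90·352
So 352⁻¹ ≡ 90 (mod 401).
Then x ≡ 90·65 ≡ 236 (mod 401); the smallest non-negative solution is x = 236.

236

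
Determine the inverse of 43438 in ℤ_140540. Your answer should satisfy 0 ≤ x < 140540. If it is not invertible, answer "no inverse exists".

no inverse exists

Compute gcd(43438, 140540):
140540 = 3·43438 + 10226
43438 = 4·10226 + 2534
10226 = 4·2534 + 90
2534 = 28·90 + 14
90 = 6·14 + 6
14 = 2·6 + 2
6 = 3·2 + 0
gcd(43438, 140540) = 2 ≠ 1, so 43438 has no multiplicative inverse modulo 140540.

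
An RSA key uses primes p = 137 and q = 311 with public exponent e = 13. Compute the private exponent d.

φ(n) = (p−1)(q−1) = 136·310 = 42160.
Need d with 13·d ≡ 1 (mod 42160). Apply the extended Euclidean algorithm:
42160 = 3243×13 + 1
13 = 13×1 + 0
Back-substitute:
1 = 42160 − 3243·13
So 13·(-3243) ≡ 1 (mod 42160), hence d ≡ -3243 ≡ 38917 (mod 42160).

38917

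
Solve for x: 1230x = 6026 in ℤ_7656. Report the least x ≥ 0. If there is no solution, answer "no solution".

gcd(1230, 7656):
7656 = 6×1230 + 276
1230 = 4×276 + 126
276 = 2×126 + 24
126 = 5×24 + 6
24 = 4×6 + 0
gcd = 6, but 6 ∤ 6026, so the congruence has no solution.

no solution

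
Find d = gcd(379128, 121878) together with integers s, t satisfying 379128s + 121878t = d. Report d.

Apply Euclid's algorithm to 379128 and 121878:
379128 = 3×121878 + 13494
121878 = 9×13494 + 432
13494 = 31×432 + 102
432 = 4×102 + 24
102 = 4×24 + 6
24 = 4×6 + 0
gcd(379128, 121878) = 6.
Express as a combination:
6 = 102 − 4·24
6 = −4·432 + 17·102
6 = 17·13494 − 531·432
6 = −531·121878 + 4796·13494
6 = 4796·379128 − 14919·121878
So 6 = (4796)·379128 + (-14919)·121878.

6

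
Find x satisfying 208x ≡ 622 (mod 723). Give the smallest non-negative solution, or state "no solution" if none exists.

First find gcd(208, 723):
723 = 3·208 + 99
208 = 2·99 + 10
99 = 9·10 + 9
10 = 1·9 + 1
9 = 9·1 + 0
gcd = 1, so a unique solution mod 723 exists.
Back-substitute for the Bézout coefficients:
1 = 10 − 9
1 = −99 + 10·10
1 = 10·208 − 21·99
1 = −21·723 + 73·208
So 208·(73) ≡ 1 (mod 723), giving 208⁻¹ ≡ 73.
x ≡ 208⁻¹·622 ≡ 73·622 ≡ 580 (mod 723).

580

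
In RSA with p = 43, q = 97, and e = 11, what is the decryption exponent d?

3299

φ(n) = (p−1)(q−1) = 42·96 = 4032.
Need d with 11·d ≡ 1 (mod 4032). Apply the extended Euclidean algorithm:
4032 = 366·11 + 6
11 = 1·6 + 5
6 = 1·5 + 1
5 = 5·1 + 0
Back-substitute:
1 = 6 − 5
1 = −11 + 2·6
1 = 2·4032 − 733·11
So 11·(-733) ≡ 1 (mod 4032), hence d ≡ -733 ≡ 3299 (mod 4032).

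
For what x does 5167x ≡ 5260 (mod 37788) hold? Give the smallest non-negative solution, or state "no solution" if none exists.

First find gcd(5167, 37788):
37788 = 7×5167 + 1619
5167 = 3×1619 + 310
1619 = 5×310 + 69
310 = 4×69 + 34
69 = 2×34 + 1
34 = 34×1 + 0
gcd = 1, so a unique solution mod 37788 exists.
Back-substitute for the Bézout coefficients:
1 = 69 − 2·34
1 = −2·310 + 9·69
1 = 9·1619 − 47·310
1 = −47·5167 + 150·1619
1 = 150·37788 − 1097·5167
So 5167·(-1097) ≡ 1 (mod 37788), giving 5167⁻¹ ≡ 36691.
x ≡ 5167⁻¹·5260 ≡ 36691·5260 ≡ 11344 (mod 37788).

11344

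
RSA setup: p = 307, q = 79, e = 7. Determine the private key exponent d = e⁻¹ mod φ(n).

13639

φ(n) = (p−1)(q−1) = 306·78 = 23868.
Need d with 7·d ≡ 1 (mod 23868). Apply the extended Euclidean algorithm:
23868 = 3409*7 + 5
7 = 1*5 + 2
5 = 2*2 + 1
2 = 2*1 + 0
Back-substitute:
1 = 5 − 2·2
1 = −2·7 + 3·5
1 = 3·23868 − 10229·7
So 7·(-10229) ≡ 1 (mod 23868), hence d ≡ -10229 ≡ 13639 (mod 23868).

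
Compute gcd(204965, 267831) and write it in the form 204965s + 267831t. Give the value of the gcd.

Apply Euclid's algorithm to 267831 and 204965:
267831 = 1*204965 + 62866
204965 = 3*62866 + 16367
62866 = 3*16367 + 13765
16367 = 1*13765 + 2602
13765 = 5*2602 + 755
2602 = 3*755 + 337
755 = 2*337 + 81
337 = 4*81 + 13
81 = 6*13 + 3
13 = 4*3 + 1
3 = 3*1 + 0
gcd(204965, 267831) = 1.
Express as a combination:
1 = 13 − 4·3
1 = −4·81 + 25·13
1 = 25·337 − 104·81
1 = −104·755 + 233·337
1 = 233·2602 − 803·755
1 = −803·13765 + 4248·2602
1 = 4248·16367 − 5051·13765
1 = −5051·62866 + 19401·16367
1 = 19401·204965 − 63254·62866
1 = −63254·267831 + 82655·204965
So 1 = (-63254)·267831 + (82655)·204965.

1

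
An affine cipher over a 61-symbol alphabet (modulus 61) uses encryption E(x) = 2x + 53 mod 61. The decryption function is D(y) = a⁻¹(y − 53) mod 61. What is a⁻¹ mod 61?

Apply the Euclidean algorithm to 61 and 2:
61 = 30×2 + 1
2 = 2×1 + 0
Since gcd(2, 61) = 1, back-substitute to write 1 as a combination:
1 = 61 − 30·2
So 2·(-30) ≡ 1 (mod 61), and -30 ≡ 31 (mod 61).

31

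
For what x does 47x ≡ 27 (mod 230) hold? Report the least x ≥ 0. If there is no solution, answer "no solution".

211

First find gcd(47, 230):
230 = 4*47 + 42
47 = 1*42 + 5
42 = 8*5 + 2
5 = 2*2 + 1
2 = 2*1 + 0
gcd = 1, so a unique solution mod 230 exists.
Back-substitute for the Bézout coefficients:
1 = 5 − 2·2
1 = −2·42 + 17·5
1 = 17·47 − 19·42
1 = −19·230 + 93·47
So 47·(93) ≡ 1 (mod 230), giving 47⁻¹ ≡ 93.
x ≡ 47⁻¹·27 ≡ 93·27 ≡ 211 (mod 230).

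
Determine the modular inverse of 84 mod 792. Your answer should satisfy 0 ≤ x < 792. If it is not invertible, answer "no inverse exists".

no inverse exists

Compute gcd(84, 792):
792 = 9·84 + 36
84 = 2·36 + 12
36 = 3·12 + 0
The gcd is 12, not 1, hence no inverse exists.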